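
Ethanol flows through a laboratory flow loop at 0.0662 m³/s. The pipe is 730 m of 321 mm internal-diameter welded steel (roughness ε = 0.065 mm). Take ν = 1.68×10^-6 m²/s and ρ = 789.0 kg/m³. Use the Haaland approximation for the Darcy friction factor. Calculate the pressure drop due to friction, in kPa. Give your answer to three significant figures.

V = 4Q/(πD²) = 4·0.0662/(π·0.321²) = 0.8180 m/s
Re = VD/ν = 0.8180·0.321/1.68×10^-6 = 1.56×10^5 → turbulent
ε/D = 0.065/321 = 2.02×10^-4
Haaland: f = 0.01748
h_f = f(L/D)V²/(2g) = 0.01748·(730/0.321)·0.8180²/(2·9.81) = 1.355 m
Δp = ρg·h_f = 789.0·9.81·1.355 = 10.49 kPa

Δp ≈ 10.5 kPa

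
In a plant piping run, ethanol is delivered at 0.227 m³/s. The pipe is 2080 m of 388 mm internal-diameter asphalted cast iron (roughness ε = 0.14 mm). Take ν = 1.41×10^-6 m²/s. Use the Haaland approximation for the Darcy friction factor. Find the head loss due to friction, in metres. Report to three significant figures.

h_f ≈ 16.7 m

V = 4Q/(πD²) = 4·0.227/(π·0.388²) = 1.920 m/s
Re = VD/ν = 1.920·0.388/1.41×10^-6 = 5.28×10^5 → turbulent
ε/D = 0.14/388 = 3.61×10^-4
Haaland: f = 0.01657
h_f = f(L/D)V²/(2g) = 0.01657·(2080/0.388)·1.920²/(2·9.81) = 16.69 m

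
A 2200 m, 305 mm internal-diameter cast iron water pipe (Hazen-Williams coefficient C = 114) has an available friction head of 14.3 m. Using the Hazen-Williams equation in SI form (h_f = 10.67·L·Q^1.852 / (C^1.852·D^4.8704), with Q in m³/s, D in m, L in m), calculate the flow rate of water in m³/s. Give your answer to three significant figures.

Rearranging: Q = [h_f·C^1.852·D^4.8704 / (10.67·L)]^(1/1.852)
Q = [14.3·114^1.852·0.305^4.8704 / (10.67·2200)]^0.540 = 0.09218 m³/s

Q ≈ 0.0922 m³/s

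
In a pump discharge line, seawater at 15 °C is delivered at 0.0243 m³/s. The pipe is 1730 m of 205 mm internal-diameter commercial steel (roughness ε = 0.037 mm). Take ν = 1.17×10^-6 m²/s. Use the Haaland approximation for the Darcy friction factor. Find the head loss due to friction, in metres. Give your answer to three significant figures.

V = 4Q/(πD²) = 4·0.0243/(π·0.205²) = 0.7362 m/s
Re = VD/ν = 0.7362·0.205/1.17×10^-6 = 1.29×10^5 → turbulent
ε/D = 0.037/205 = 1.80×10^-4
Haaland: f = 0.01787
h_f = f(L/D)V²/(2g) = 0.01787·(1730/0.205)·0.7362²/(2·9.81) = 4.166 m

h_f ≈ 4.17 m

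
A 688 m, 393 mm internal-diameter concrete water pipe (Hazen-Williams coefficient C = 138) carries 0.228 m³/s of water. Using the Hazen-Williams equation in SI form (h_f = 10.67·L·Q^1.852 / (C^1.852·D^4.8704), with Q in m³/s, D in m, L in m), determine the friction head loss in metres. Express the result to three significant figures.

h_f = 10.67·688·0.228^1.852 / (138^1.852·0.393^4.8704) = 4.887 m

h_f ≈ 4.89 m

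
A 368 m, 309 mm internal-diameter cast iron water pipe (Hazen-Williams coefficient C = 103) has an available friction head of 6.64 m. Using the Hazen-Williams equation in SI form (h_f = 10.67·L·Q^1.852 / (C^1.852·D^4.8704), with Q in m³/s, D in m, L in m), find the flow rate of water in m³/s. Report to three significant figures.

Rearranging: Q = [h_f·C^1.852·D^4.8704 / (10.67·L)]^(1/1.852)
Q = [6.64·103^1.852·0.309^4.8704 / (10.67·368)]^0.540 = 0.1496 m³/s

Q ≈ 0.150 m³/s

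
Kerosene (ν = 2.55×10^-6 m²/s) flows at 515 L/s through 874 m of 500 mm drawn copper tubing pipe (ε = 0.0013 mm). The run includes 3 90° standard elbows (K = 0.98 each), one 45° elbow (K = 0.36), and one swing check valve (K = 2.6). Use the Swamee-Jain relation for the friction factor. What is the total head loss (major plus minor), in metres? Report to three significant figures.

H_L ≈ 10.1 m

V = 4Q/(πD²) = 2.623 m/s; V²/2g = 0.3506 m
Re = 5.14×10^5, ε/D = 2.60×10^-6 → f = 0.01307 (Swamee-Jain)
Major: h_f = f(L/D)·V²/2g = 0.01307·1748·0.3506 = 8.009 m
Minor: ΣK = 5.90; h_m = ΣK·V²/2g = 2.069 m
Total H_L = 8.009 + 2.069 = 10.08 m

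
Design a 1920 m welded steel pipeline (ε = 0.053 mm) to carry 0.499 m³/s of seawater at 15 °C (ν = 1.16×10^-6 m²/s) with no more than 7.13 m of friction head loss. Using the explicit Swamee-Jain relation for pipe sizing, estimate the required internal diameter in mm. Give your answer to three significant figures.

D ≈ 600 mm

Swamee-Jain (Type III): D = 0.66·[ε^1.25·(LQ²/(gh_f))^4.75 + ν·Q^9.4·(L/(gh_f))^5.2]^0.04
LQ²/(gh_f) = 6.835; L/(gh_f) = 27.45
Term 1 = ε^1.25·(…)^4.75 = 0.0417; Term 2 = ν·Q^9.4·(…)^5.2 = 0.0509
D = 0.66·(0.0417 + 0.0509)^0.04 = 0.6001 m = 600 mm
Check: V = 1.76 m/s, Re = 9.13×10^5, f = 0.01344, h_f = 6.82 m ≈ 7.13 m ✓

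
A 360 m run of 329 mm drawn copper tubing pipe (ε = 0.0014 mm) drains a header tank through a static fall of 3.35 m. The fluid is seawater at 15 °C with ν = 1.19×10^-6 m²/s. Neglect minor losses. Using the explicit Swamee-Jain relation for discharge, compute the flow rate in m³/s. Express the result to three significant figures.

Q ≈ 0.184 m³/s

Swamee-Jain (Type II): Q = -0.965·√(gD⁵h_f/L)·ln[ε/(3.7D) + √(3.17ν²L/(gD³h_f))]
√(gD⁵h_f/L) = √(9.81·0.329⁵·3.35/360) = 0.01876
ε/(3.7D) = 1.15×10^-6; √(3.17ν²L/(gD³h_f)) = 3.72×10^-5
Q = -0.965·0.01876·ln(3.831×10^-5) = 0.1841 m³/s
Check: V = 2.17 m/s, Re = 5.99×10^5, f = 0.01276, h_f = 3.34 m ≈ 3.35 m ✓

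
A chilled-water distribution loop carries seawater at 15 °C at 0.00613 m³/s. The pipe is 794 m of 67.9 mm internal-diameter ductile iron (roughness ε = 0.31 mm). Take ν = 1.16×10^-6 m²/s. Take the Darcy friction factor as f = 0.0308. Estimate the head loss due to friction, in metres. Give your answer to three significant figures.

h_f ≈ 52.6 m

V = 4Q/(πD²) = 4·0.00613/(π·0.0679²) = 1.693 m/s
h_f = f(L/D)V²/(2g) = 0.03080·(794/0.0679)·1.693²/(2·9.81) = 52.61 m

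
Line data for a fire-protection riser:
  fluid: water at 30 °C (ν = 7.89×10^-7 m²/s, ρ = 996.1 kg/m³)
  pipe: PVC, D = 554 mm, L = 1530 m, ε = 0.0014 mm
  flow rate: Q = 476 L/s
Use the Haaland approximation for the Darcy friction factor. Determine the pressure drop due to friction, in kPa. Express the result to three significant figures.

V = 4Q/(πD²) = 4·0.476/(π·0.554²) = 1.975 m/s
Re = VD/ν = 1.975·0.554/7.89×10^-7 = 1.39×10^6 → turbulent
ε/D = 0.0014/554 = 2.53×10^-6
Haaland: f = 0.01103
h_f = f(L/D)V²/(2g) = 0.01103·(1530/0.554)·1.975²/(2·9.81) = 6.052 m
Δp = ρg·h_f = 996.1·9.81·6.052 = 59.14 kPa

Δp ≈ 59.1 kPa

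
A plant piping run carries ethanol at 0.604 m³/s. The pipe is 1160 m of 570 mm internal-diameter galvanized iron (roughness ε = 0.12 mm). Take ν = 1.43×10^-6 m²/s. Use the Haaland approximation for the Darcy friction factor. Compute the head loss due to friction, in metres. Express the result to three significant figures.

V = 4Q/(πD²) = 4·0.604/(π·0.570²) = 2.367 m/s
Re = VD/ν = 2.367·0.570/1.43×10^-6 = 9.43×10^5 → turbulent
ε/D = 0.12/570 = 2.11×10^-4
Haaland: f = 0.01476
h_f = f(L/D)V²/(2g) = 0.01476·(1160/0.570)·2.367²/(2·9.81) = 8.577 m

h_f ≈ 8.58 m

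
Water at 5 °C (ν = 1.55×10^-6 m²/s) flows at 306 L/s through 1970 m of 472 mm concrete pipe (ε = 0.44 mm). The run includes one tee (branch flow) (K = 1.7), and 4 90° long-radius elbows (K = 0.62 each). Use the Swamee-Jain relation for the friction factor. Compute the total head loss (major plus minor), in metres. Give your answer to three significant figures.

H_L ≈ 13.7 m

V = 4Q/(πD²) = 1.749 m/s; V²/2g = 0.1559 m
Re = 5.33×10^5, ε/D = 9.32×10^-4 → f = 0.02001 (Swamee-Jain)
Major: h_f = f(L/D)·V²/2g = 0.02001·4174·0.1559 = 13.02 m
Minor: ΣK = 4.18; h_m = ΣK·V²/2g = 0.6516 m
Total H_L = 13.02 + 0.6516 = 13.67 m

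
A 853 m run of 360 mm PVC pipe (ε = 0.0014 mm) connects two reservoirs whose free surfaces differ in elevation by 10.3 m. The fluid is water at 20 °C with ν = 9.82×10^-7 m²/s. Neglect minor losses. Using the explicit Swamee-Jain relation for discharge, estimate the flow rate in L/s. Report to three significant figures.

Q ≈ 274 L/s

Swamee-Jain (Type II): Q = -0.965·√(gD⁵h_f/L)·ln[ε/(3.7D) + √(3.17ν²L/(gD³h_f))]
√(gD⁵h_f/L) = √(9.81·0.360⁵·10.3/853) = 0.02676
ε/(3.7D) = 1.05×10^-6; √(3.17ν²L/(gD³h_f)) = 2.35×10^-5
Q = -0.965·0.02676·ln(2.457×10^-5) = 0.2741 m³/s
Check: V = 2.69 m/s, Re = 9.87×10^5, f = 0.01173, h_f = 10.3 m ≈ 10.3 m ✓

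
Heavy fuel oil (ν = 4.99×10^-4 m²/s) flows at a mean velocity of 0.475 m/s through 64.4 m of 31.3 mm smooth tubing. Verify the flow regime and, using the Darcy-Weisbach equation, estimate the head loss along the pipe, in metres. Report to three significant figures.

Re = VD/ν = 0.475·0.03130/4.99×10^-4 = 29.8 → laminar (Re < 2300)
f = 64/Re = 2.148
h_f = f(L/D)V²/(2g) = 2.148·(64.4/0.03130)·0.475²/(2·9.81) = 50.82 m

h_f ≈ 50.8 m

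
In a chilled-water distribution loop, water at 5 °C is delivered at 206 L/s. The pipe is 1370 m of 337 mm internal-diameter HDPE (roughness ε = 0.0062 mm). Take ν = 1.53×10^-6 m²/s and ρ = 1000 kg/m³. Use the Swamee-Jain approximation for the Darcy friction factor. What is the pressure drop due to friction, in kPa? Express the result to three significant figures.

V = 4Q/(πD²) = 4·0.206/(π·0.337²) = 2.309 m/s
Re = VD/ν = 2.309·0.337/1.53×10^-6 = 5.09×10^5 → turbulent
ε/D = 0.0062/337 = 1.84×10^-5
Swamee-Jain: f = 0.01334
h_f = f(L/D)V²/(2g) = 0.01334·(1370/0.337)·2.309²/(2·9.81) = 14.75 m
Δp = ρg·h_f = 1000·9.81·14.75 = 144.7 kPa

Δp ≈ 145 kPa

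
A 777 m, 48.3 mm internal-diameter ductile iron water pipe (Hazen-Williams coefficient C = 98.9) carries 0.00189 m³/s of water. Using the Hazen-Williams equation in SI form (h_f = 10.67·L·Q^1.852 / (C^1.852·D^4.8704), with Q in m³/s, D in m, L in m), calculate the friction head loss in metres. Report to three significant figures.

h_f ≈ 38.8 m

h_f = 10.67·777·0.00189^1.852 / (98.9^1.852·0.0483^4.8704) = 38.83 m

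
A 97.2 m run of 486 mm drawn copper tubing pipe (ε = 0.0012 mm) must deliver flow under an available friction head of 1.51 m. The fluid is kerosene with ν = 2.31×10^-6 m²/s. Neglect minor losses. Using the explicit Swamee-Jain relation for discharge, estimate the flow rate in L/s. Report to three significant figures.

Q ≈ 642 L/s

Swamee-Jain (Type II): Q = -0.965·√(gD⁵h_f/L)·ln[ε/(3.7D) + √(3.17ν²L/(gD³h_f))]
√(gD⁵h_f/L) = √(9.81·0.486⁵·1.51/97.2) = 0.06428
ε/(3.7D) = 6.67×10^-7; √(3.17ν²L/(gD³h_f)) = 3.11×10^-5
Q = -0.965·0.06428·ln(3.176×10^-5) = 0.6425 m³/s
Check: V = 3.46 m/s, Re = 7.29×10^5, f = 0.01230, h_f = 1.50 m ≈ 1.51 m ✓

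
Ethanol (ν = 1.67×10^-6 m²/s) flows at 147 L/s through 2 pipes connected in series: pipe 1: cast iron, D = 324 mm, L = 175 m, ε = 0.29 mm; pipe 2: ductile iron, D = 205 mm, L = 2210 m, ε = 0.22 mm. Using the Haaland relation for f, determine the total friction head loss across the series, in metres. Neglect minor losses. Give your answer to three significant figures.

H ≈ 225 m

Pipe 1: V = 1.783 m/s, Re = 3.46×10^5, ε/D = 8.95×10^-4, f = 0.01996, h_1 = f(L/D)V²/2g = 1.746 m
Pipe 2: V = 4.454 m/s, Re = 5.47×10^5, ε/D = 0.00107, f = 0.02047, h_2 = f(L/D)V²/2g = 223.1 m
Series → Q common, losses add: H = Σh = 224.9 m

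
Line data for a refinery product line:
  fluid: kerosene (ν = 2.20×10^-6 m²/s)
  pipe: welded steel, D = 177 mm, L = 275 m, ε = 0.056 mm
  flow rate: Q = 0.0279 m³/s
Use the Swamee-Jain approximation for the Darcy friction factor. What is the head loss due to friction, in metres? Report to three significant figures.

V = 4Q/(πD²) = 4·0.0279/(π·0.177²) = 1.134 m/s
Re = VD/ν = 1.134·0.177/2.20×10^-6 = 9.12×10^4 → turbulent
ε/D = 0.056/177 = 3.16×10^-4
Swamee-Jain: f = 0.01985
h_f = f(L/D)V²/(2g) = 0.01985·(275/0.177)·1.134²/(2·9.81) = 2.021 m

h_f ≈ 2.02 m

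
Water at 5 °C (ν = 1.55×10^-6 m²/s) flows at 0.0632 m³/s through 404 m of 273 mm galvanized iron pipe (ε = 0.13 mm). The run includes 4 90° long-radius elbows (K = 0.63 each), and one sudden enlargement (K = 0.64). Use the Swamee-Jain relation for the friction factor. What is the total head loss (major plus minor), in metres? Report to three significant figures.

V = 4Q/(πD²) = 1.080 m/s; V²/2g = 0.05942 m
Re = 1.90×10^5, ε/D = 4.76×10^-4 → f = 0.01890 (Swamee-Jain)
Major: h_f = f(L/D)·V²/2g = 0.01890·1480·0.05942 = 1.661 m
Minor: ΣK = 3.16; h_m = ΣK·V²/2g = 0.1878 m
Total H_L = 1.661 + 0.1878 = 1.849 m

H_L ≈ 1.85 m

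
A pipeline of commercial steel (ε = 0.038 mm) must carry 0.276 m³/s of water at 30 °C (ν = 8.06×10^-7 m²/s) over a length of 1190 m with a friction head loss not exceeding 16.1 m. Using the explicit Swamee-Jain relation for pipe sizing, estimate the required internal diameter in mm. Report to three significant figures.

Swamee-Jain (Type III): D = 0.66·[ε^1.25·(LQ²/(gh_f))^4.75 + ν·Q^9.4·(L/(gh_f))^5.2]^0.04
LQ²/(gh_f) = 0.5739; L/(gh_f) = 7.534
Term 1 = ε^1.25·(…)^4.75 = 2.13×10^-7; Term 2 = ν·Q^9.4·(…)^5.2 = 1.63×10^-7
D = 0.66·(2.13×10^-7 + 1.63×10^-7)^0.04 = 0.3652 m = 365 mm
Check: V = 2.63 m/s, Re = 1.19×10^6, f = 0.01338, h_f = 15.4 m ≈ 16.1 m ✓

D ≈ 365 mm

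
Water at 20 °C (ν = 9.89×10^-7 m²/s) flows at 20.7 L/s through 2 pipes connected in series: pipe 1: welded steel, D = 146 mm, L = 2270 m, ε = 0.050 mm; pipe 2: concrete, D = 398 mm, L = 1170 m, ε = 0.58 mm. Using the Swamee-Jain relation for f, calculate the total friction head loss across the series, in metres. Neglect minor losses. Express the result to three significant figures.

Pipe 1: V = 1.236 m/s, Re = 1.83×10^5, ε/D = 3.42×10^-4, f = 0.01823, h_1 = f(L/D)V²/2g = 22.09 m
Pipe 2: V = 0.1664 m/s, Re = 6.70×10^4, ε/D = 0.00146, f = 0.02466, h_2 = f(L/D)V²/2g = 0.1023 m
Series → Q common, losses add: H = Σh = 22.19 m

H ≈ 22.2 m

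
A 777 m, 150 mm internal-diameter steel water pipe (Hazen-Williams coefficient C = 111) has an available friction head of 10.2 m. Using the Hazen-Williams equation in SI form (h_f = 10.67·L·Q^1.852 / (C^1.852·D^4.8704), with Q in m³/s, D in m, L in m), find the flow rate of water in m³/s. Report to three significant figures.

Q ≈ 0.0203 m³/s

Rearranging: Q = [h_f·C^1.852·D^4.8704 / (10.67·L)]^(1/1.852)
Q = [10.2·111^1.852·0.150^4.8704 / (10.67·777)]^0.540 = 0.02029 m³/s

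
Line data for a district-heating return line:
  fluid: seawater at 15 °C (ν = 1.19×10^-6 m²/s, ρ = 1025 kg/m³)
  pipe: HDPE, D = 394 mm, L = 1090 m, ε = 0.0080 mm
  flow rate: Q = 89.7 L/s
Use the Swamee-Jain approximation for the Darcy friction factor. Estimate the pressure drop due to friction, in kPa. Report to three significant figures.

V = 4Q/(πD²) = 4·0.0897/(π·0.394²) = 0.7357 m/s
Re = VD/ν = 0.7357·0.394/1.19×10^-6 = 2.44×10^5 → turbulent
ε/D = 0.0080/394 = 2.03×10^-5
Swamee-Jain: f = 0.01516
h_f = f(L/D)V²/(2g) = 0.01516·(1090/0.394)·0.7357²/(2·9.81) = 1.157 m
Δp = ρg·h_f = 1025·9.81·1.157 = 11.64 kPa

Δp ≈ 11.6 kPa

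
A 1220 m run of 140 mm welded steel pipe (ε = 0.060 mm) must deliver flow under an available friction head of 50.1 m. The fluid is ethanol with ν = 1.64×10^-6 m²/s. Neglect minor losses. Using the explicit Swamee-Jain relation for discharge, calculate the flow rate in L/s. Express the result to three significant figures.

Swamee-Jain (Type II): Q = -0.965·√(gD⁵h_f/L)·ln[ε/(3.7D) + √(3.17ν²L/(gD³h_f))]
√(gD⁵h_f/L) = √(9.81·0.140⁵·50.1/1220) = 0.004655
ε/(3.7D) = 1.16×10^-4; √(3.17ν²L/(gD³h_f)) = 8.78×10^-5
Q = -0.965·0.004655·ln(2.037×10^-4) = 0.03818 m³/s
Check: V = 2.48 m/s, Re = 2.12×10^5, f = 0.01845, h_f = 50.4 m ≈ 50.1 m ✓

Q ≈ 38.2 L/s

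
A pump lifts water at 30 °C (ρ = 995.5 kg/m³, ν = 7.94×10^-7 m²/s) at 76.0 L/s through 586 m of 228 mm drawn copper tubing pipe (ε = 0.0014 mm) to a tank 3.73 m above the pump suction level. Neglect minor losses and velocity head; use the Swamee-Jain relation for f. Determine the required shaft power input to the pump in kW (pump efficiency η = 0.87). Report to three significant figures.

V = 4Q/(πD²) = 1.861 m/s; Re = 5.35×10^5; ε/D = 6.14×10^-6; f = 0.01304
h_f = f(L/D)V²/2g = 5.919 m
Total head H = z + h_f = 3.73 + 5.919 = 9.649 m
P_hyd = ρgQH = 995.5·9.81·0.0760·9.649 = 7.161 kW
P_shaft = P_hyd/η = 7.161/0.87 = 8.231 kW

P_shaft ≈ 8.23 kW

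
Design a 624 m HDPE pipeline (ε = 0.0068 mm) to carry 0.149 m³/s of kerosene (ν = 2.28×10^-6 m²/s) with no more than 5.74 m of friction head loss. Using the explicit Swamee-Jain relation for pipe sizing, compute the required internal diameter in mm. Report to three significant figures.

Swamee-Jain (Type III): D = 0.66·[ε^1.25·(LQ²/(gh_f))^4.75 + ν·Q^9.4·(L/(gh_f))^5.2]^0.04
LQ²/(gh_f) = 0.2460; L/(gh_f) = 11.08
Term 1 = ε^1.25·(…)^4.75 = 4.44×10^-10; Term 2 = ν·Q^9.4·(…)^5.2 = 1.04×10^-8
D = 0.66·(4.44×10^-10 + 1.04×10^-8)^0.04 = 0.3169 m = 317 mm
Check: V = 1.89 m/s, Re = 2.63×10^5, f = 0.01497, h_f = 5.36 m ≈ 5.74 m ✓

D ≈ 317 mm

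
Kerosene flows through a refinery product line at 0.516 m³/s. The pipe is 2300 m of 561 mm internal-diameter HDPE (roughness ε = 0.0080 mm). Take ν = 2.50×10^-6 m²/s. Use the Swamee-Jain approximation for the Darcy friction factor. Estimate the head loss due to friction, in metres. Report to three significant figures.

h_f ≈ 12.3 m

V = 4Q/(πD²) = 4·0.516/(π·0.561²) = 2.088 m/s
Re = VD/ν = 2.088·0.561/2.50×10^-6 = 4.68×10^5 → turbulent
ε/D = 0.0080/561 = 1.43×10^-5
Swamee-Jain: f = 0.01346
h_f = f(L/D)V²/(2g) = 0.01346·(2300/0.561)·2.088²/(2·9.81) = 12.26 m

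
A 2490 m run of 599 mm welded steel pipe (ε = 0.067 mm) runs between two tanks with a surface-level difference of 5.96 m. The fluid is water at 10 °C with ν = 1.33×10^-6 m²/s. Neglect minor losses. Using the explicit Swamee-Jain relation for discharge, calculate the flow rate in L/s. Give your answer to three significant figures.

Q ≈ 397 L/s

Swamee-Jain (Type II): Q = -0.965·√(gD⁵h_f/L)·ln[ε/(3.7D) + √(3.17ν²L/(gD³h_f))]
√(gD⁵h_f/L) = √(9.81·0.599⁵·5.96/2490) = 0.04255
ε/(3.7D) = 3.02×10^-5; √(3.17ν²L/(gD³h_f)) = 3.33×10^-5
Q = -0.965·0.04255·ln(6.356×10^-5) = 0.3968 m³/s
Check: V = 1.41 m/s, Re = 6.34×10^5, f = 0.01424, h_f = 5.98 m ≈ 5.96 m ✓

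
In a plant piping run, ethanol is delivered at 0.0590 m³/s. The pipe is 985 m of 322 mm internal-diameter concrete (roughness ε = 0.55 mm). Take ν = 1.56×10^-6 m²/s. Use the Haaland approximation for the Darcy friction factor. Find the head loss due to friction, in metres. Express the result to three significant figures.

V = 4Q/(πD²) = 4·0.0590/(π·0.322²) = 0.7245 m/s
Re = VD/ν = 0.7245·0.322/1.56×10^-6 = 1.50×10^5 → turbulent
ε/D = 0.55/322 = 0.00171
Haaland: f = 0.02366
h_f = f(L/D)V²/(2g) = 0.02366·(985/0.322)·0.7245²/(2·9.81) = 1.936 m

h_f ≈ 1.94 m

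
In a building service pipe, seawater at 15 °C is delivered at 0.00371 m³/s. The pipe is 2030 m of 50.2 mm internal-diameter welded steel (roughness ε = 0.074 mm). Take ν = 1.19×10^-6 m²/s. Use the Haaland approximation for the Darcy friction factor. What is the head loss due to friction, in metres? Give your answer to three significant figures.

h_f ≈ 173 m

V = 4Q/(πD²) = 4·0.00371/(π·0.0502²) = 1.874 m/s
Re = VD/ν = 1.874·0.0502/1.19×10^-6 = 7.91×10^4 → turbulent
ε/D = 0.074/50.2 = 0.00147
Haaland: f = 0.02392
h_f = f(L/D)V²/(2g) = 0.02392·(2030/0.0502)·1.874²/(2·9.81) = 173.2 m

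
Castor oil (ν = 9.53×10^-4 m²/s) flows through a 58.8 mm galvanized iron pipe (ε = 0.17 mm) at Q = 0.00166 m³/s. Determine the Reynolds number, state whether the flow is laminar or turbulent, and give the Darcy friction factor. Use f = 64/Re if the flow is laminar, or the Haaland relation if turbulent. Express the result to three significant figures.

Re ≈ 37.7; laminar; f = 64/Re ≈ 1.70

V = 4Q/(πD²) = 0.6113 m/s
Re = VD/ν = 0.6113·0.0588/9.53×10^-4 = 37.7
Re < 2300 → laminar → f = 64/Re = 1.697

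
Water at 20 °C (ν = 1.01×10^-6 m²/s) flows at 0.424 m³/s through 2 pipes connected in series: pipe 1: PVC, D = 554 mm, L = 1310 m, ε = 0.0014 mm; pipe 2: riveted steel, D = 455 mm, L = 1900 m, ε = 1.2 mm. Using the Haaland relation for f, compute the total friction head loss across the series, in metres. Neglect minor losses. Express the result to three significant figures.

H ≈ 41.1 m

Pipe 1: V = 1.759 m/s, Re = 9.65×10^5, ε/D = 2.53×10^-6, f = 0.01170, h_1 = f(L/D)V²/2g = 4.361 m
Pipe 2: V = 2.608 m/s, Re = 1.17×10^6, ε/D = 0.00264, f = 0.02541, h_2 = f(L/D)V²/2g = 36.77 m
Series → Q common, losses add: H = Σh = 41.13 m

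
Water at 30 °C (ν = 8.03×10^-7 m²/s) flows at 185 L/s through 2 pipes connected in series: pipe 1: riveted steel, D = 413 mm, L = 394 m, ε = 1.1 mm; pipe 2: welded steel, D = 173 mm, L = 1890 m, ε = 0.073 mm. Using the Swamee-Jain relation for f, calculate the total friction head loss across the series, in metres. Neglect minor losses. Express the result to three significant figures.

Pipe 1: V = 1.381 m/s, Re = 7.10×10^5, ε/D = 0.00266, f = 0.02561, h_1 = f(L/D)V²/2g = 2.375 m
Pipe 2: V = 7.870 m/s, Re = 1.70×10^6, ε/D = 4.22×10^-4, f = 0.01650, h_2 = f(L/D)V²/2g = 569.3 m
Series → Q common, losses add: H = Σh = 571.6 m

H ≈ 572 m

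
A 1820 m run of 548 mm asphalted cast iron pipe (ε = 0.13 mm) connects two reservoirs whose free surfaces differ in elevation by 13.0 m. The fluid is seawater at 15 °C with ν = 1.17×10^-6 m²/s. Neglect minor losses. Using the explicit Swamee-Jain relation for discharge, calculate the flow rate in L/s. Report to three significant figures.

Swamee-Jain (Type II): Q = -0.965·√(gD⁵h_f/L)·ln[ε/(3.7D) + √(3.17ν²L/(gD³h_f))]
√(gD⁵h_f/L) = √(9.81·0.548⁵·13.0/1820) = 0.05885
ε/(3.7D) = 6.41×10^-5; √(3.17ν²L/(gD³h_f)) = 1.94×10^-5
Q = -0.965·0.05885·ln(8.351×10^-5) = 0.5333 m³/s
Check: V = 2.26 m/s, Re = 1.06×10^6, f = 0.01512, h_f = 13.1 m ≈ 13.0 m ✓

Q ≈ 533 L/s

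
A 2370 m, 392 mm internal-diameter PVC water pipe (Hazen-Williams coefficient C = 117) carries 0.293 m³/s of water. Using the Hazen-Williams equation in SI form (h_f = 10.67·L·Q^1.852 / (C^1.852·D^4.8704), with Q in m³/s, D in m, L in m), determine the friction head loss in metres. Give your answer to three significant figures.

h_f = 10.67·2370·0.293^1.852 / (117^1.852·0.392^4.8704) = 36.82 m

h_f ≈ 36.8 m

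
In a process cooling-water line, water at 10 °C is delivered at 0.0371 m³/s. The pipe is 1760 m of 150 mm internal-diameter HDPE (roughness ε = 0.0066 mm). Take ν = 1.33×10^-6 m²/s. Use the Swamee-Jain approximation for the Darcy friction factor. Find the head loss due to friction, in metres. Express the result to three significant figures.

h_f ≈ 40.8 m

V = 4Q/(πD²) = 4·0.0371/(π·0.150²) = 2.099 m/s
Re = VD/ν = 2.099·0.150/1.33×10^-6 = 2.37×10^5 → turbulent
ε/D = 0.0066/150 = 4.40×10^-5
Swamee-Jain: f = 0.01547
h_f = f(L/D)V²/(2g) = 0.01547·(1760/0.150)·2.099²/(2·9.81) = 40.77 m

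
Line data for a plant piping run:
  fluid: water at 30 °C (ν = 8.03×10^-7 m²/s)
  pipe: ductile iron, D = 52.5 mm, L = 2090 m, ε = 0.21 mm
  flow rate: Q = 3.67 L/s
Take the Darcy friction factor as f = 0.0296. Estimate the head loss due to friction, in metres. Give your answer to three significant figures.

h_f ≈ 173 m

V = 4Q/(πD²) = 4·0.00367/(π·0.0525²) = 1.695 m/s
h_f = f(L/D)V²/(2g) = 0.02960·(2090/0.0525)·1.695²/(2·9.81) = 172.6 m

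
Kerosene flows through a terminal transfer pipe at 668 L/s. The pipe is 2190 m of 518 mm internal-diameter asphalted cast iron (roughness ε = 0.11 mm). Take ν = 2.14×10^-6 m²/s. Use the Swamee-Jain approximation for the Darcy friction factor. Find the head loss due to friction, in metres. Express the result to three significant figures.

h_f ≈ 32.8 m

V = 4Q/(πD²) = 4·0.668/(π·0.518²) = 3.170 m/s
Re = VD/ν = 3.170·0.518/2.14×10^-6 = 7.67×10^5 → turbulent
ε/D = 0.11/518 = 2.12×10^-4
Swamee-Jain: f = 0.01514
h_f = f(L/D)V²/(2g) = 0.01514·(2190/0.518)·3.170²/(2·9.81) = 32.78 m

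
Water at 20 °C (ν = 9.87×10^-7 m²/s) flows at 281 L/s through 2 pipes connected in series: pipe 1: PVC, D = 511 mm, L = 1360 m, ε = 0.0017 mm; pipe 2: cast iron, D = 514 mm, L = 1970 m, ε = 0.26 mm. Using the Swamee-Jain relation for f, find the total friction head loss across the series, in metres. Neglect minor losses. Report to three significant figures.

Pipe 1: V = 1.370 m/s, Re = 7.09×10^5, ε/D = 3.33×10^-6, f = 0.01238, h_1 = f(L/D)V²/2g = 3.152 m
Pipe 2: V = 1.354 m/s, Re = 7.05×10^5, ε/D = 5.06×10^-4, f = 0.01755, h_2 = f(L/D)V²/2g = 6.286 m
Series → Q common, losses add: H = Σh = 9.438 m

H ≈ 9.44 m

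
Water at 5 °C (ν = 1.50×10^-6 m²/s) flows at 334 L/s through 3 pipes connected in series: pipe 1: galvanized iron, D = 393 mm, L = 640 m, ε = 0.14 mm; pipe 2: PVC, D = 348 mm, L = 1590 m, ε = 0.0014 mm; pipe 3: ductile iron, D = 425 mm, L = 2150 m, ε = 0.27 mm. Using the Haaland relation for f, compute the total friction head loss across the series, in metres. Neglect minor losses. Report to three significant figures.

H ≈ 70.9 m

Pipe 1: V = 2.753 m/s, Re = 7.21×10^5, ε/D = 3.56×10^-4, f = 0.01629, h_1 = f(L/D)V²/2g = 10.25 m
Pipe 2: V = 3.512 m/s, Re = 8.15×10^5, ε/D = 4.02×10^-6, f = 0.01205, h_2 = f(L/D)V²/2g = 34.62 m
Pipe 3: V = 2.354 m/s, Re = 6.67×10^5, ε/D = 6.35×10^-4, f = 0.01822, h_3 = f(L/D)V²/2g = 26.03 m
Series → Q common, losses add: H = Σh = 70.90 m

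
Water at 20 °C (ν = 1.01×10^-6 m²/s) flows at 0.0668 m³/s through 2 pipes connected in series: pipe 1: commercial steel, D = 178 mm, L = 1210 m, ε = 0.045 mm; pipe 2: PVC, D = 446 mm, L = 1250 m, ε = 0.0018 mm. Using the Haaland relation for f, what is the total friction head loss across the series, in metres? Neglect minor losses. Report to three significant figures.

H ≈ 39.9 m

Pipe 1: V = 2.684 m/s, Re = 4.73×10^5, ε/D = 2.53×10^-4, f = 0.01583, h_1 = f(L/D)V²/2g = 39.52 m
Pipe 2: V = 0.4276 m/s, Re = 1.89×10^5, ε/D = 4.04×10^-6, f = 0.01570, h_2 = f(L/D)V²/2g = 0.4099 m
Series → Q common, losses add: H = Σh = 39.93 m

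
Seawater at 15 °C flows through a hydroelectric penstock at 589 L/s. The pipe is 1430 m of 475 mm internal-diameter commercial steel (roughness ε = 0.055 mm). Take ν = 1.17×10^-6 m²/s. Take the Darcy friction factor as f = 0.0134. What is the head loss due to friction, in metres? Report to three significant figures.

V = 4Q/(πD²) = 4·0.589/(π·0.475²) = 3.324 m/s
h_f = f(L/D)V²/(2g) = 0.01340·(1430/0.475)·3.324²/(2·9.81) = 22.72 m

h_f ≈ 22.7 m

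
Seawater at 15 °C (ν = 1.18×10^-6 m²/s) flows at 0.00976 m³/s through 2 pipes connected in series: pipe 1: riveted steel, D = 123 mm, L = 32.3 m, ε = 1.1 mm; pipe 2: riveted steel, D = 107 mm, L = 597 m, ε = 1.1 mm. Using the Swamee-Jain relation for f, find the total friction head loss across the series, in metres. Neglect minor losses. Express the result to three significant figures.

H ≈ 13.4 m

Pipe 1: V = 0.8214 m/s, Re = 8.56×10^4, ε/D = 0.00894, f = 0.03754, h_1 = f(L/D)V²/2g = 0.3390 m
Pipe 2: V = 1.085 m/s, Re = 9.84×10^4, ε/D = 0.0103, f = 0.03911, h_2 = f(L/D)V²/2g = 13.10 m
Series → Q common, losses add: H = Σh = 13.44 m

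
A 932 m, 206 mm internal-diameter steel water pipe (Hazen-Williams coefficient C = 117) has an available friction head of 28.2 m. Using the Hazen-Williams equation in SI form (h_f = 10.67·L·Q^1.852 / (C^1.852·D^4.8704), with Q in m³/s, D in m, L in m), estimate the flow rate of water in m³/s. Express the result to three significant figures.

Rearranging: Q = [h_f·C^1.852·D^4.8704 / (10.67·L)]^(1/1.852)
Q = [28.2·117^1.852·0.206^4.8704 / (10.67·932)]^0.540 = 0.07733 m³/s

Q ≈ 0.0773 m³/s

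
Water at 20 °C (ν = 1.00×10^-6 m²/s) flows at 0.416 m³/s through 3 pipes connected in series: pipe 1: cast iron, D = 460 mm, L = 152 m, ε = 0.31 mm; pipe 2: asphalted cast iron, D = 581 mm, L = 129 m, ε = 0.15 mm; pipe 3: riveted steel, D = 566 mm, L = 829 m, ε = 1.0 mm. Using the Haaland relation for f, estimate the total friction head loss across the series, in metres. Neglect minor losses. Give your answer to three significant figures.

Pipe 1: V = 2.503 m/s, Re = 1.15×10^6, ε/D = 6.74×10^-4, f = 0.01822, h_1 = f(L/D)V²/2g = 1.923 m
Pipe 2: V = 1.569 m/s, Re = 9.12×10^5, ε/D = 2.58×10^-4, f = 0.01527, h_2 = f(L/D)V²/2g = 0.4254 m
Pipe 3: V = 1.653 m/s, Re = 9.36×10^5, ε/D = 0.00177, f = 0.02290, h_3 = f(L/D)V²/2g = 4.674 m
Series → Q common, losses add: H = Σh = 7.022 m

H ≈ 7.02 m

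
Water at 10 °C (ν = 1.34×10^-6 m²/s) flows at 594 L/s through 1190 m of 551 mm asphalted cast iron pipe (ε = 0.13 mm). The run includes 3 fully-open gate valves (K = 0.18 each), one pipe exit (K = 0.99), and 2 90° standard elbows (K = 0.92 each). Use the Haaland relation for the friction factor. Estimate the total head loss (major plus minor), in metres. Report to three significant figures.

H_L ≈ 11.3 m

V = 4Q/(πD²) = 2.491 m/s; V²/2g = 0.3163 m
Re = 1.02×10^6, ε/D = 2.36×10^-4 → f = 0.01497 (Haaland)
Major: h_f = f(L/D)·V²/2g = 0.01497·2160·0.3163 = 10.22 m
Minor: ΣK = 3.37; h_m = ΣK·V²/2g = 1.066 m
Total H_L = 10.22 + 1.066 = 11.29 m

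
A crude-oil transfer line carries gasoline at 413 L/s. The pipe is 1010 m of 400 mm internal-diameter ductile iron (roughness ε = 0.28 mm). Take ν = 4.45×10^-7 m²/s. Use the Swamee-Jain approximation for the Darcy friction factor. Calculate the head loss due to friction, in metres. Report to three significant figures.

V = 4Q/(πD²) = 4·0.413/(π·0.400²) = 3.287 m/s
Re = VD/ν = 3.287·0.400/4.45×10^-7 = 2.95×10^6 → turbulent
ε/D = 0.28/400 = 7.00×10^-4
Swamee-Jain: f = 0.01822
h_f = f(L/D)V²/(2g) = 0.01822·(1010/0.400)·3.287²/(2·9.81) = 25.33 m

h_f ≈ 25.3 m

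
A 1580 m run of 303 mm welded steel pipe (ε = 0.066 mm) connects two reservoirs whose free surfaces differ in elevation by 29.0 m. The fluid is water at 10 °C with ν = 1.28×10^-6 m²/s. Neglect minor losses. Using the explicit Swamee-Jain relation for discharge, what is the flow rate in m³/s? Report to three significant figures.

Swamee-Jain (Type II): Q = -0.965·√(gD⁵h_f/L)·ln[ε/(3.7D) + √(3.17ν²L/(gD³h_f))]
√(gD⁵h_f/L) = √(9.81·0.303⁵·29.0/1580) = 0.02144
ε/(3.7D) = 5.89×10^-5; √(3.17ν²L/(gD³h_f)) = 3.22×10^-5
Q = -0.965·0.02144·ln(9.107×10^-5) = 0.1925 m³/s
Check: V = 2.67 m/s, Re = 6.32×10^5, f = 0.01540, h_f = 29.2 m ≈ 29.0 m ✓

Q ≈ 0.193 m³/s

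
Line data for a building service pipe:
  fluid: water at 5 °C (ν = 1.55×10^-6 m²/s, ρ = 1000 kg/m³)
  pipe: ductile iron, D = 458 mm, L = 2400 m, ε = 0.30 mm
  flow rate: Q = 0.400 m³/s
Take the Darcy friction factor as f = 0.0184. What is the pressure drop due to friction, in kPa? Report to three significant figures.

Δp ≈ 284 kPa

V = 4Q/(πD²) = 4·0.400/(π·0.458²) = 2.428 m/s
h_f = f(L/D)V²/(2g) = 0.01840·(2400/0.458)·2.428²/(2·9.81) = 28.97 m
Δp = ρg·h_f = 1000·9.81·28.97 = 284.2 kPa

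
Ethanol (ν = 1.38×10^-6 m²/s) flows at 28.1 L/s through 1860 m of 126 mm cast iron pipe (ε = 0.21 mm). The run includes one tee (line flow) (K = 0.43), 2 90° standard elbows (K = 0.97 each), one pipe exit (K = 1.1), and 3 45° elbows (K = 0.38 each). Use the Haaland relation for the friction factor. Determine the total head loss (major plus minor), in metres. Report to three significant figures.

V = 4Q/(πD²) = 2.254 m/s; V²/2g = 0.2589 m
Re = 2.06×10^5, ε/D = 0.00167 → f = 0.02323 (Haaland)
Major: h_f = f(L/D)·V²/2g = 0.02323·14762·0.2589 = 88.77 m
Minor: ΣK = 4.61; h_m = ΣK·V²/2g = 1.193 m
Total H_L = 88.77 + 1.193 = 89.97 m

H_L ≈ 90.0 m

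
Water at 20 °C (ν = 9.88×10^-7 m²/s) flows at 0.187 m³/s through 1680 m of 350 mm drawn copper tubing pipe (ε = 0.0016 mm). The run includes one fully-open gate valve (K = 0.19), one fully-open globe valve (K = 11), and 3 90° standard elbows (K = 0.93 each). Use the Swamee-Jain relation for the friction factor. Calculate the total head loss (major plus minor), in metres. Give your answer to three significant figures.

H_L ≈ 14.2 m

V = 4Q/(πD²) = 1.944 m/s; V²/2g = 0.1925 m
Re = 6.89×10^5, ε/D = 4.57×10^-6 → f = 0.01246 (Swamee-Jain)
Major: h_f = f(L/D)·V²/2g = 0.01246·4800·0.1925 = 11.52 m
Minor: ΣK = 14.0; h_m = ΣK·V²/2g = 2.692 m
Total H_L = 11.52 + 2.692 = 14.21 m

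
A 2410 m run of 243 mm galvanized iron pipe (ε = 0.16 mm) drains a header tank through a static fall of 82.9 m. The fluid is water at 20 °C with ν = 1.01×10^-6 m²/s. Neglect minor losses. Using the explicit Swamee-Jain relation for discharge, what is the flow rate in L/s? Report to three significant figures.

Swamee-Jain (Type II): Q = -0.965·√(gD⁵h_f/L)·ln[ε/(3.7D) + √(3.17ν²L/(gD³h_f))]
√(gD⁵h_f/L) = √(9.81·0.243⁵·82.9/2410) = 0.01691
ε/(3.7D) = 1.78×10^-4; √(3.17ν²L/(gD³h_f)) = 2.58×10^-5
Q = -0.965·0.01691·ln(2.038×10^-4) = 0.1387 m³/s
Check: V = 2.99 m/s, Re = 7.19×10^5, f = 0.01846, h_f = 83.4 m ≈ 82.9 m ✓

Q ≈ 139 L/s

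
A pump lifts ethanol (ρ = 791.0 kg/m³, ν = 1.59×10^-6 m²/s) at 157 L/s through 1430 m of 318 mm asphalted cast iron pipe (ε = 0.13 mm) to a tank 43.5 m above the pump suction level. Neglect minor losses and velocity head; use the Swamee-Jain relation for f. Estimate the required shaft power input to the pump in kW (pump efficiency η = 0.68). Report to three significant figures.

V = 4Q/(πD²) = 1.977 m/s; Re = 3.95×10^5; ε/D = 4.09×10^-4; f = 0.01743
h_f = f(L/D)V²/2g = 15.61 m
Total head H = z + h_f = 43.5 + 15.61 = 59.11 m
P_hyd = ρgQH = 791.0·9.81·0.157·59.11 = 72.01 kW
P_shaft = P_hyd/η = 72.01/0.68 = 105.9 kW

P_shaft ≈ 106 kW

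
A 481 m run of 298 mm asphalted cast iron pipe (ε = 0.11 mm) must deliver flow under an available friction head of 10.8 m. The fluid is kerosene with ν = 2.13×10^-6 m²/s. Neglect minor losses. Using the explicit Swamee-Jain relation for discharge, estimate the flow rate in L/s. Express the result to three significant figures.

Swamee-Jain (Type II): Q = -0.965·√(gD⁵h_f/L)·ln[ε/(3.7D) + √(3.17ν²L/(gD³h_f))]
√(gD⁵h_f/L) = √(9.81·0.298⁵·10.8/481) = 0.02275
ε/(3.7D) = 9.98×10^-5; √(3.17ν²L/(gD³h_f)) = 4.97×10^-5
Q = -0.965·0.02275·ln(1.494×10^-4) = 0.1934 m³/s
Check: V = 2.77 m/s, Re = 3.88×10^5, f = 0.01718, h_f = 10.9 m ≈ 10.8 m ✓

Q ≈ 193 L/s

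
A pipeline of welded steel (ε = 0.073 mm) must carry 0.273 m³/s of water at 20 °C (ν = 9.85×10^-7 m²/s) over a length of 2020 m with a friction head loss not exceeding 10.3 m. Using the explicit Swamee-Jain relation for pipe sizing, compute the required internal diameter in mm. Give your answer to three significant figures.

Swamee-Jain (Type III): D = 0.66·[ε^1.25·(LQ²/(gh_f))^4.75 + ν·Q^9.4·(L/(gh_f))^5.2]^0.04
LQ²/(gh_f) = 1.490; L/(gh_f) = 19.99
Term 1 = ε^1.25·(…)^4.75 = 4.48×10^-5; Term 2 = ν·Q^9.4·(…)^5.2 = 2.87×10^-5
D = 0.66·(4.48×10^-5 + 2.87×10^-5)^0.04 = 0.4510 m = 451 mm
Check: V = 1.71 m/s, Re = 7.82×10^5, f = 0.01458, h_f = 9.72 m ≈ 10.3 m ✓

D ≈ 451 mm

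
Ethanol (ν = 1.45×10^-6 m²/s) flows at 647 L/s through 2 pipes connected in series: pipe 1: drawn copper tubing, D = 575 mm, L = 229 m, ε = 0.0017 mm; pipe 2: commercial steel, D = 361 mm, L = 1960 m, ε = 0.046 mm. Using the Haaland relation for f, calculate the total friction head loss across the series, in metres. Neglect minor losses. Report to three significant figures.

Pipe 1: V = 2.492 m/s, Re = 9.88×10^5, ε/D = 2.96×10^-6, f = 0.01166, h_1 = f(L/D)V²/2g = 1.469 m
Pipe 2: V = 6.321 m/s, Re = 1.57×10^6, ε/D = 1.27×10^-4, f = 0.01334, h_2 = f(L/D)V²/2g = 147.5 m
Series → Q common, losses add: H = Σh = 149.0 m

H ≈ 149 m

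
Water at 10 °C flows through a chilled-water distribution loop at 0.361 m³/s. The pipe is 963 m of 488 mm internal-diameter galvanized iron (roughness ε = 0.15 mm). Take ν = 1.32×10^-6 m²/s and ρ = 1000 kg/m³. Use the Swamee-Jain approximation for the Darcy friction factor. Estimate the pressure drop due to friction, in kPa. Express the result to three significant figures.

V = 4Q/(πD²) = 4·0.361/(π·0.488²) = 1.930 m/s
Re = VD/ν = 1.930·0.488/1.32×10^-6 = 7.14×10^5 → turbulent
ε/D = 0.15/488 = 3.07×10^-4
Swamee-Jain: f = 0.01608
h_f = f(L/D)V²/(2g) = 0.01608·(963/0.488)·1.930²/(2·9.81) = 6.025 m
Δp = ρg·h_f = 1000·9.81·6.025 = 59.11 kPa

Δp ≈ 59.1 kPa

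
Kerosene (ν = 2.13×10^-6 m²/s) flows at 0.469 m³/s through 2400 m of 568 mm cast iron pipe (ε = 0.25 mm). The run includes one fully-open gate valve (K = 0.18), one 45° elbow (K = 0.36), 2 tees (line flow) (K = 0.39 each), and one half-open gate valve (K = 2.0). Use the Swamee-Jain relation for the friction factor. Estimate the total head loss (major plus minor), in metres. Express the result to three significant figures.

V = 4Q/(πD²) = 1.851 m/s; V²/2g = 0.1746 m
Re = 4.94×10^5, ε/D = 4.40×10^-4 → f = 0.01740 (Swamee-Jain)
Major: h_f = f(L/D)·V²/2g = 0.01740·4225·0.1746 = 12.84 m
Minor: ΣK = 3.32; h_m = ΣK·V²/2g = 0.5797 m
Total H_L = 12.84 + 0.5797 = 13.42 m

H_L ≈ 13.4 m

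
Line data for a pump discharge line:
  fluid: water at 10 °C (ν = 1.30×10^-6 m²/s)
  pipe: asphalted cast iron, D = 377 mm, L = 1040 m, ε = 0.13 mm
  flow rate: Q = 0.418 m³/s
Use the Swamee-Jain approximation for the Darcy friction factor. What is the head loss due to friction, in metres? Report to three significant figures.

V = 4Q/(πD²) = 4·0.418/(π·0.377²) = 3.745 m/s
Re = VD/ν = 3.745·0.377/1.30×10^-6 = 1.09×10^6 → turbulent
ε/D = 0.13/377 = 3.45×10^-4
Swamee-Jain: f = 0.01609
h_f = f(L/D)V²/(2g) = 0.01609·(1040/0.377)·3.745²/(2·9.81) = 31.73 m

h_f ≈ 31.7 m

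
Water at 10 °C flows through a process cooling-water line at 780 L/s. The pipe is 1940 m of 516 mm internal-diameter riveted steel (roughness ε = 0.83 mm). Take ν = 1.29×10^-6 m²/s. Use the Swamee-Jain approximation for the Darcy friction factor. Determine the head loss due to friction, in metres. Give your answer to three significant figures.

V = 4Q/(πD²) = 4·0.780/(π·0.516²) = 3.730 m/s
Re = VD/ν = 3.730·0.516/1.29×10^-6 = 1.49×10^6 → turbulent
ε/D = 0.83/516 = 0.00161
Swamee-Jain: f = 0.02233
h_f = f(L/D)V²/(2g) = 0.02233·(1940/0.516)·3.730²/(2·9.81) = 59.53 m

h_f ≈ 59.5 m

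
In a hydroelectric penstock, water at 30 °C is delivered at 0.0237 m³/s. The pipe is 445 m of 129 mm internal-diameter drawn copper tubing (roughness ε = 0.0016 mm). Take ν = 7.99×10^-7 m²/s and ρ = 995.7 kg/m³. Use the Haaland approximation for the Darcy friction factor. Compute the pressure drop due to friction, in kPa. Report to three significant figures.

V = 4Q/(πD²) = 4·0.0237/(π·0.129²) = 1.813 m/s
Re = VD/ν = 1.813·0.129/7.99×10^-7 = 2.93×10^5 → turbulent
ε/D = 0.0016/129 = 1.24×10^-5
Haaland: f = 0.01451
h_f = f(L/D)V²/(2g) = 0.01451·(445/0.129)·1.813²/(2·9.81) = 8.387 m
Δp = ρg·h_f = 995.7·9.81·8.387 = 81.92 kPa

Δp ≈ 81.9 kPa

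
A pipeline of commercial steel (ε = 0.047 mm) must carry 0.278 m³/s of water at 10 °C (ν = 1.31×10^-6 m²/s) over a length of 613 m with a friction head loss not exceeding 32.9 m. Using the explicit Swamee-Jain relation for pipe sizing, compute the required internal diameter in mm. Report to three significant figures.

D ≈ 283 mm

Swamee-Jain (Type III): D = 0.66·[ε^1.25·(LQ²/(gh_f))^4.75 + ν·Q^9.4·(L/(gh_f))^5.2]^0.04
LQ²/(gh_f) = 0.1468; L/(gh_f) = 1.899
Term 1 = ε^1.25·(…)^4.75 = 4.28×10^-10; Term 2 = ν·Q^9.4·(…)^5.2 = 2.19×10^-10
D = 0.66·(4.28×10^-10 + 2.19×10^-10)^0.04 = 0.2831 m = 283 mm
Check: V = 4.42 m/s, Re = 9.54×10^5, f = 0.01443, h_f = 31.0 m ≈ 32.9 m ✓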